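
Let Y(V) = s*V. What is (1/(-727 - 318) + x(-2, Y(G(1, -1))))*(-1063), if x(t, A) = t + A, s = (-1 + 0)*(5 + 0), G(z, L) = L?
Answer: -3331442/1045 ≈ -3188.0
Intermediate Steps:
s = -5 (s = -1*5 = -5)
Y(V) = -5*V
x(t, A) = A + t
(1/(-727 - 318) + x(-2, Y(G(1, -1))))*(-1063) = (1/(-727 - 318) + (-5*(-1) - 2))*(-1063) = (1/(-1045) + (5 - 2))*(-1063) = (-1/1045 + 3)*(-1063) = (3134/1045)*(-1063) = -3331442/1045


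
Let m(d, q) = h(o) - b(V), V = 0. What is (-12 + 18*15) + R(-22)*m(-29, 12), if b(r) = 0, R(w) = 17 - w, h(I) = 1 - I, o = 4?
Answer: 141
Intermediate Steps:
m(d, q) = -3 (m(d, q) = (1 - 1*4) - 1*0 = (1 - 4) + 0 = -3 + 0 = -3)
(-12 + 18*15) + R(-22)*m(-29, 12) = (-12 + 18*15) + (17 - 1*(-22))*(-3) = (-12 + 270) + (17 + 22)*(-3) = 258 + 39*(-3) = 258 - 117 = 141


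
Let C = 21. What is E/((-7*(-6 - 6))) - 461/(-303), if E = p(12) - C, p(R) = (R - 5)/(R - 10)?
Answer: 1061/808 ≈ 1.3131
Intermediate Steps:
p(R) = (-5 + R)/(-10 + R)
E = -35/2 (E = (-5 + 12)/(-10 + 12) - 1*21 = 7/2 - 21 = -35/2 ≈ -17.500)
E/((-7*(-6 - 6))) - 461/(-303) = -35*(-1/(7*(-6 - 6)))/2 - 461/(-303) = -35/(2*((-7*(-12)))) - 461*(-1/303) = -35/2/84 + 461/303 = -35/2*1/84 + 461/303 = -5/24 + 461/303 = 1061/808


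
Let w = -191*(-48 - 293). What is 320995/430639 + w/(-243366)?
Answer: 50071320461/104802890874 ≈ 0.47777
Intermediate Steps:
w = 65131 (w = -191*(-341) = 65131)
320995/430639 + w/(-243366) = 320995/430639 + 65131/(-243366) = 320995*(1/430639) + 65131*(-1/243366) = 320995/430639 - 65131/243366 = 50071320461/104802890874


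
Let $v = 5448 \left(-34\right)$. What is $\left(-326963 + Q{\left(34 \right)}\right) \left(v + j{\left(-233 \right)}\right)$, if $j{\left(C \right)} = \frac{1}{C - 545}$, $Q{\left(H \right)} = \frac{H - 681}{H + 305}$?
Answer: $\frac{7986683292734344}{131871} \approx 6.0564 \cdot 10^{10}$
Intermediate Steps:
$v = -185232$
$Q{\left(H \right)} = \frac{-681 + H}{305 + H}$
$j{\left(C \right)} = \frac{1}{-545 + C}$
$\left(-326963 + Q{\left(34 \right)}\right) \left(v + j{\left(-233 \right)}\right) = \left(-326963 + \frac{-681 + 34}{305 + 34}\right) \left(-185232 + \frac{1}{-545 - 233}\right) = \left(-326963 + \frac{1}{339} \left(-647\right)\right) \left(-185232 + \frac{1}{-778}\right) = \left(-326963 + \frac{1}{339} \left(-647\right)\right) \left(-185232 - \frac{1}{778}\right) = \left(-326963 - \frac{647}{339}\right) \left(- \frac{144110497}{778}\right) = \left(- \frac{110841104}{339}\right) \left(- \frac{144110497}{778}\right) = \frac{7986683292734344}{131871}$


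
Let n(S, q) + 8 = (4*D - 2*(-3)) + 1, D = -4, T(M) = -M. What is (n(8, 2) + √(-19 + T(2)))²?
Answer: (17 - I*√21)² ≈ 268.0 - 155.81*I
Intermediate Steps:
n(S, q) = -17 (n(S, q) = -8 + ((4*(-4) - 2*(-3)) + 1) = -8 + ((-16 + 6) + 1) = -8 + (-10 + 1) = -8 - 9 = -17)
(n(8, 2) + √(-19 + T(2)))² = (-17 + √(-19 - 1*2))² = (-17 + √(-19 - 2))² = (-17 + √(-21))² = (-17 + I*√21)²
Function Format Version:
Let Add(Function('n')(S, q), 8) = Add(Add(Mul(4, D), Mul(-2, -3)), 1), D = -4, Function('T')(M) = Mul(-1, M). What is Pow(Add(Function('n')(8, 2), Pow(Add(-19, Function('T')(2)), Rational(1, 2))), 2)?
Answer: Pow(Add(17, Mul(-1, I, Pow(21, Rational(1, 2)))), 2) ≈ Add(268.00, Mul(-155.81, I))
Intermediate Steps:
Function('n')(S, q) = -17 (Function('n')(S, q) = Add(-8, Add(Add(Mul(4, -4), Mul(-2, -3)), 1)) = Add(-8, Add(Add(-16, 6), 1)) = Add(-8, Add(-10, 1)) = Add(-8, -9) = -17)
Pow(Add(Function('n')(8, 2), Pow(Add(-19, Function('T')(2)), Rational(1, 2))), 2) = Pow(Add(-17, Pow(Add(-19, Mul(-1, 2)), Rational(1, 2))), 2) = Pow(Add(-17, Pow(Add(-19, -2), Rational(1, 2))), 2) = Pow(Add(-17, Pow(-21, Rational(1, 2))), 2) = Pow(Add(-17, Mul(I, Pow(21, Rational(1, 2)))), 2)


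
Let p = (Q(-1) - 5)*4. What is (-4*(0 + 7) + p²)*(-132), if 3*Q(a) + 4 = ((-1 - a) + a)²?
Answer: -72336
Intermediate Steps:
Q(a) = -1 (Q(a) = -4/3 + ((-1 - a) + a)²/3 = -4/3 + (⅓)*(-1)² = -4/3 + (⅓)*1 = -4/3 + ⅓ = -1)
p = -24 (p = (-1 - 5)*4 = -6*4 = -24)
(-4*(0 + 7) + p²)*(-132) = (-4*(0 + 7) + (-24)²)*(-132) = (-4*7 + 576)*(-132) = (-28 + 576)*(-132) = 548*(-132) = -72336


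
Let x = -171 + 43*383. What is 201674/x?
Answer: 100837/8149 ≈ 12.374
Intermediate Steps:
x = 16298 (x = -171 + 16469 = 16298)
201674/x = 201674/16298 = 201674*(1/16298) = 100837/8149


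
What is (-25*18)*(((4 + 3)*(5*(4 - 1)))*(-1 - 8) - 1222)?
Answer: 975150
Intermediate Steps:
(-25*18)*(((4 + 3)*(5*(4 - 1)))*(-1 - 8) - 1222) = -450*((7*(5*3))*(-9) - 1222) = -450*((7*15)*(-9) - 1222) = -450*(105*(-9) - 1222) = -450*(-945 - 1222) = -450*(-2167) = 975150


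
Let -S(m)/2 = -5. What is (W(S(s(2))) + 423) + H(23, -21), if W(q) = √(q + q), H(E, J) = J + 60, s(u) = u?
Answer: 462 + 2*√5 ≈ 466.47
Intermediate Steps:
H(E, J) = 60 + J
S(m) = 10 (S(m) = -2*(-5) = 10)
W(q) = √2*√q (W(q) = √(2*q) = √2*√q)
(W(S(s(2))) + 423) + H(23, -21) = (√2*√10 + 423) + (60 - 21) = (2*√5 + 423) + 39 = (423 + 2*√5) + 39 = 462 + 2*√5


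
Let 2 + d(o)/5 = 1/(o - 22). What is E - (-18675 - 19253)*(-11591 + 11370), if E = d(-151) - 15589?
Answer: -1452799856/173 ≈ -8.3977e+6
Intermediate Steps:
d(o) = -10 + 5/(-22 + o) (d(o) = -10 + 5/(o - 22) = -10 + 5/(-22 + o))
E = -2698632/173 (E = 5*(45 - 2*(-151))/(-22 - 151) - 15589 = 5*(45 + 302)/(-173) - 15589 = 5*(-1/173)*347 - 15589 = -1735/173 - 15589 = -2698632/173 ≈ -15599.)
E - (-18675 - 19253)*(-11591 + 11370) = -2698632/173 - (-18675 - 19253)*(-11591 + 11370) = -2698632/173 - (-37928)*(-221) = -2698632/173 - 1*8382088 = -2698632/173 - 8382088 = -1452799856/173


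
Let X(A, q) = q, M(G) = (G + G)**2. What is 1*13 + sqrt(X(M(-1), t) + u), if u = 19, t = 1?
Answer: 13 + 2*sqrt(5) ≈ 17.472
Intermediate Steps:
M(G) = 4*G**2 (M(G) = (2*G)**2 = 4*G**2)
1*13 + sqrt(X(M(-1), t) + u) = 1*13 + sqrt(1 + 19) = 13 + sqrt(20) = 13 + 2*sqrt(5)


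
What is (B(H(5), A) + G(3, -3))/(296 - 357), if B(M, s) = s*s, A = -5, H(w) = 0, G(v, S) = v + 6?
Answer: -34/61 ≈ -0.55738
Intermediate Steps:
G(v, S) = 6 + v
B(M, s) = s**2
(B(H(5), A) + G(3, -3))/(296 - 357) = ((-5)**2 + (6 + 3))/(296 - 357) = (25 + 9)/(-61) = 34*(-1/61) = -34/61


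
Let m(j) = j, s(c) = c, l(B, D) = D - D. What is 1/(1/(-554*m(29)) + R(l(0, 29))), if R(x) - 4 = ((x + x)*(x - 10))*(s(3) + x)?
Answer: 16066/64263 ≈ 0.25000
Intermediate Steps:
l(B, D) = 0
R(x) = 4 + 2*x*(-10 + x)*(3 + x) (R(x) = 4 + ((x + x)*(x - 10))*(3 + x) = 4 + ((2*x)*(-10 + x))*(3 + x) = 4 + (2*x*(-10 + x))*(3 + x) = 4 + 2*x*(-10 + x)*(3 + x))
1/(1/(-554*m(29)) + R(l(0, 29))) = 1/(1/(-554*29) + (4 - 60*0 - 14*0² + 2*0³)) = 1/(1/(-16066) + (4 + 0 - 14*0 + 2*0)) = 1/(-1/16066 + (4 + 0 + 0 + 0)) = 1/(-1/16066 + 4) = 1/(64263/16066) = 16066/64263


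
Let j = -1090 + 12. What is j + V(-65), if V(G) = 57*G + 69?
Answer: -4714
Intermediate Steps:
j = -1078
V(G) = 69 + 57*G
j + V(-65) = -1078 + (69 + 57*(-65)) = -1078 + (69 - 3705) = -1078 - 3636 = -4714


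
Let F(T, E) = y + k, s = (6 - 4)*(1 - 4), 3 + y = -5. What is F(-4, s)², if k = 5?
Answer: 9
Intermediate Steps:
y = -8 (y = -3 - 5 = -8)
s = -6 (s = 2*(-3) = -6)
F(T, E) = -3 (F(T, E) = -8 + 5 = -3)
F(-4, s)² = (-3)² = 9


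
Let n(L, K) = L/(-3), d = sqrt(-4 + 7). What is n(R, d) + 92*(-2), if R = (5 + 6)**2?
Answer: -673/3 ≈ -224.33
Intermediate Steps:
R = 121 (R = 11**2 = 121)
d = sqrt(3) ≈ 1.7320
n(L, K) = -L/3 (n(L, K) = L*(-1/3) = -L/3)
n(R, d) + 92*(-2) = -1/3*121 + 92*(-2) = -121/3 - 184 = -673/3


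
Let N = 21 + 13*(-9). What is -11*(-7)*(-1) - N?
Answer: 19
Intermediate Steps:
N = -96 (N = 21 - 117 = -96)
-11*(-7)*(-1) - N = -11*(-7)*(-1) - 1*(-96) = 77*(-1) + 96 = -77 + 96 = 19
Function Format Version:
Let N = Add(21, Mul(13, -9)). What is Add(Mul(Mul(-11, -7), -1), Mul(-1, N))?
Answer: 19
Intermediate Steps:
N = -96 (N = Add(21, -117) = -96)
Add(Mul(Mul(-11, -7), -1), Mul(-1, N)) = Add(Mul(Mul(-11, -7), -1), Mul(-1, -96)) = Add(Mul(77, -1), 96) = Add(-77, 96) = 19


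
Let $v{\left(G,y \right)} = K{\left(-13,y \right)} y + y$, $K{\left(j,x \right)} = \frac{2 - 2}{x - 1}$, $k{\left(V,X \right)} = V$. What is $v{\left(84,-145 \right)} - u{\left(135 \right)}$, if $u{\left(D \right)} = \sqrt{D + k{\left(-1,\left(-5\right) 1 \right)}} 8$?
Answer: $-145 - 8 \sqrt{134} \approx -237.61$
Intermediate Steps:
$K{\left(j,x \right)} = 0$ ($K{\left(j,x \right)} = \frac{0}{-1 + x} = 0$)
$v{\left(G,y \right)} = y$ ($v{\left(G,y \right)} = 0 y + y = 0 + y = y$)
$u{\left(D \right)} = 8 \sqrt{-1 + D}$ ($u{\left(D \right)} = \sqrt{D - 1} \cdot 8 = \sqrt{-1 + D} 8 = 8 \sqrt{-1 + D}$)
$v{\left(84,-145 \right)} - u{\left(135 \right)} = -145 - 8 \sqrt{-1 + 135} = -145 - 8 \sqrt{134}$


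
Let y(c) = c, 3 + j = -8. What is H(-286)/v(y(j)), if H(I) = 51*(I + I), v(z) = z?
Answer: 2652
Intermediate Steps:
j = -11 (j = -3 - 8 = -11)
H(I) = 102*I (H(I) = 51*(2*I) = 102*I)
H(-286)/v(y(j)) = (102*(-286))/(-11) = -29172*(-1/11) = 2652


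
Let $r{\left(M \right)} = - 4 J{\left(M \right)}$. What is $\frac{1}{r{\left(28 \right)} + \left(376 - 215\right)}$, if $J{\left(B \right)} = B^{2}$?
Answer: $- \frac{1}{2975} \approx -0.00033613$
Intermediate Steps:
$r{\left(M \right)} = - 4 M^{2}$
$\frac{1}{r{\left(28 \right)} + \left(376 - 215\right)} = \frac{1}{- 4 \cdot 28^{2} + \left(376 - 215\right)} = \frac{1}{\left(-4\right) 784 + \left(376 - 215\right)} = \frac{1}{-3136 + 161} = \frac{1}{-2975} = - \frac{1}{2975}$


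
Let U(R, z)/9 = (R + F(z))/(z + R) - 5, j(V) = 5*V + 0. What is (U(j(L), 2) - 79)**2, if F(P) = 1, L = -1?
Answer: 12544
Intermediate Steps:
j(V) = 5*V
U(R, z) = -45 + 9*(1 + R)/(R + z) (U(R, z) = 9*((R + 1)/(z + R) - 5) = 9*((1 + R)/(R + z) - 5) = 9*(-5 + (1 + R)/(R + z)) = -45 + 9*(1 + R)/(R + z))
(U(j(L), 2) - 79)**2 = (9*(1 - 5*2 - 20*(-1))/(5*(-1) + 2) - 79)**2 = (9*(1 - 10 - 4*(-5))/(-5 + 2) - 79)**2 = (9*(1 - 10 + 20)/(-3) - 79)**2 = (9*(-1/3)*11 - 79)**2 = (-33 - 79)**2 = (-112)**2 = 12544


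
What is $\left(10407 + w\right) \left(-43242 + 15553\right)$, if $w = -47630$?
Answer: $1030667647$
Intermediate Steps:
$\left(10407 + w\right) \left(-43242 + 15553\right) = \left(10407 - 47630\right) \left(-43242 + 15553\right) = \left(-37223\right) \left(-27689\right) = 1030667647$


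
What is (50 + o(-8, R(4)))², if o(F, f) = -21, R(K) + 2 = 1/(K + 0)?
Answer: 841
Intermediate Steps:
R(K) = -2 + 1/K (R(K) = -2 + 1/(K + 0) = -2 + 1/K)
(50 + o(-8, R(4)))² = (50 - 21)² = 29² = 841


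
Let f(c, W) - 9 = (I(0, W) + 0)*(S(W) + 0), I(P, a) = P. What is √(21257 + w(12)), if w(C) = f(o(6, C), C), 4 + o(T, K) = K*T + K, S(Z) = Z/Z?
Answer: 7*√434 ≈ 145.83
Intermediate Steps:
S(Z) = 1
o(T, K) = -4 + K + K*T (o(T, K) = -4 + (K*T + K) = -4 + (K + K*T) = -4 + K + K*T)
f(c, W) = 9 (f(c, W) = 9 + (0 + 0)*(1 + 0) = 9 + 0*1 = 9 + 0 = 9)
w(C) = 9
√(21257 + w(12)) = √(21257 + 9) = √21266 = 7*√434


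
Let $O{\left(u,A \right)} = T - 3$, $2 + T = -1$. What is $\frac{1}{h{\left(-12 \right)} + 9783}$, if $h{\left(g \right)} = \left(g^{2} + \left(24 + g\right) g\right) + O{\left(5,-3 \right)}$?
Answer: $\frac{1}{9777} \approx 0.00010228$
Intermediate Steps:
$T = -3$ ($T = -2 - 1 = -3$)
$O{\left(u,A \right)} = -6$ ($O{\left(u,A \right)} = -3 - 3 = -6$)
$h{\left(g \right)} = -6 + g^{2} + g \left(24 + g\right)$ ($h{\left(g \right)} = \left(g^{2} + \left(24 + g\right) g\right) - 6 = \left(g^{2} + g \left(24 + g\right)\right) - 6 = -6 + g^{2} + g \left(24 + g\right)$)
$\frac{1}{h{\left(-12 \right)} + 9783} = \frac{1}{\left(-6 + 2 \left(-12\right)^{2} + 24 \left(-12\right)\right) + 9783} = \frac{1}{\left(-6 + 2 \cdot 144 - 288\right) + 9783} = \frac{1}{\left(-6 + 288 - 288\right) + 9783} = \frac{1}{-6 + 9783} = \frac{1}{9777}$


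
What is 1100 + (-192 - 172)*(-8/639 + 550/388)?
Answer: 36481814/61983 ≈ 588.58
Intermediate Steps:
1100 + (-192 - 172)*(-8/639 + 550/388) = 1100 - 364*(-8*1/639 + 550*(1/388)) = 1100 - 364*(-8/639 + 275/194) = 1100 - 364*174173/123966 = 1100 - 31699486/61983 = 36481814/61983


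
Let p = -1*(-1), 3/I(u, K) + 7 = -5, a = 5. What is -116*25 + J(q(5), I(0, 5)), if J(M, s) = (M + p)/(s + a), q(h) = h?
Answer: -55076/19 ≈ -2898.7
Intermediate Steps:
I(u, K) = -1/4 (I(u, K) = 3/(-7 - 5) = 3/(-12) = 3*(-1/12) = -1/4)
p = 1
J(M, s) = (1 + M)/(5 + s) (J(M, s) = (M + 1)/(s + 5) = (1 + M)/(5 + s))
-116*25 + J(q(5), I(0, 5)) = -116*25 + (1 + 5)/(5 - 1/4) = -2900 + 6/(19/4) = -2900 + (4/19)*6 = -2900 + 24/19 = -55076/19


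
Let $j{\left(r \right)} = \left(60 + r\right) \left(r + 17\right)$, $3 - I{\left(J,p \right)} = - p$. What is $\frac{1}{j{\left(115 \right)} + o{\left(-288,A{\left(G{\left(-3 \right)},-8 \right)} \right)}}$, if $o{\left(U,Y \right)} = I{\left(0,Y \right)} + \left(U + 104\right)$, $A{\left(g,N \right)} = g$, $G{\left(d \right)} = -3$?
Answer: $\frac{1}{22916} \approx 4.3638 \cdot 10^{-5}$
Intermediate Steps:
$I{\left(J,p \right)} = 3 + p$ ($I{\left(J,p \right)} = 3 - - p = 3 + p$)
$o{\left(U,Y \right)} = 107 + U + Y$ ($o{\left(U,Y \right)} = \left(3 + Y\right) + \left(U + 104\right) = \left(3 + Y\right) + \left(104 + U\right) = 107 + U + Y$)
$j{\left(r \right)} = \left(17 + r\right) \left(60 + r\right)$ ($j{\left(r \right)} = \left(60 + r\right) \left(17 + r\right) = \left(17 + r\right) \left(60 + r\right)$)
$\frac{1}{j{\left(115 \right)} + o{\left(-288,A{\left(G{\left(-3 \right)},-8 \right)} \right)}} = \frac{1}{\left(1020 + 115^{2} + 77 \cdot 115\right) - 184} = \frac{1}{\left(1020 + 13225 + 8855\right) - 184} = \frac{1}{23100 - 184} = \frac{1}{22916}$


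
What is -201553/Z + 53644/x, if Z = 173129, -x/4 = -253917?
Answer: -4441445462/3996399663 ≈ -1.1114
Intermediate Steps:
x = 1015668 (x = -4*(-253917) = 1015668)
-201553/Z + 53644/x = -201553/173129 + 53644/1015668 = -201553*1/173129 + 53644*(1/1015668) = -18323/15739 + 13411/253917 = -4441445462/3996399663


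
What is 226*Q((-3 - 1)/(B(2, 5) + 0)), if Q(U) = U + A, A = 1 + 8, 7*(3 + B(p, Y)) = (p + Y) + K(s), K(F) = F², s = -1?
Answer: 32770/13 ≈ 2520.8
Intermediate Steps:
B(p, Y) = -20/7 + Y/7 + p/7 (B(p, Y) = -3 + ((p + Y) + (-1)²)/7 = -3 + ((Y + p) + 1)/7 = -3 + (1 + Y + p)/7 = -3 + (⅐ + Y/7 + p/7) = -20/7 + Y/7 + p/7)
A = 9
Q(U) = 9 + U (Q(U) = U + 9 = 9 + U)
226*Q((-3 - 1)/(B(2, 5) + 0)) = 226*(9 + (-3 - 1)/((-20/7 + (⅐)*5 + (⅐)*2) + 0)) = 226*(9 - 4/((-20/7 + 5/7 + 2/7) + 0)) = 226*(9 - 4/(-13/7 + 0)) = 226*(9 - 4/(-13/7)) = 226*(9 - 4*(-7/13)) = 226*(9 + 28/13) = 226*(145/13) = 32770/13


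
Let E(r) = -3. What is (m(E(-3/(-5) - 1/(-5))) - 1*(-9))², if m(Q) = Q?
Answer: 36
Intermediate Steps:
(m(E(-3/(-5) - 1/(-5))) - 1*(-9))² = (-3 - 1*(-9))² = (-3 + 9)² = 6² = 36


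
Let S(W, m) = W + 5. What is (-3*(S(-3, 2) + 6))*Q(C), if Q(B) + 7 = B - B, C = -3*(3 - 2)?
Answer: 168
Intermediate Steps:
S(W, m) = 5 + W
C = -3 (C = -3*1 = -3)
Q(B) = -7 (Q(B) = -7 + (B - B) = -7 + 0 = -7)
(-3*(S(-3, 2) + 6))*Q(C) = -3*((5 - 3) + 6)*(-7) = -3*(2 + 6)*(-7) = -3*8*(-7) = -24*(-7) = 168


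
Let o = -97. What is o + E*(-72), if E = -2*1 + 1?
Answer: -25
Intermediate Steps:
E = -1 (E = -2 + 1 = -1)
o + E*(-72) = -97 - 1*(-72) = -97 + 72 = -25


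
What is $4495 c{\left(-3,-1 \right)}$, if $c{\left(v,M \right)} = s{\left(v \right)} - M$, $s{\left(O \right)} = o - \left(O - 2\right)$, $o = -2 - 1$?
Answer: $13485$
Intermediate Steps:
$o = -3$ ($o = -2 - 1 = -3$)
$s{\left(O \right)} = -1 - O$ ($s{\left(O \right)} = -3 - \left(O - 2\right) = -3 - \left(-2 + O\right) = -1 - O$)
$c{\left(v,M \right)} = -1 - M - v$ ($c{\left(v,M \right)} = \left(-1 - v\right) - M = -1 - M - v$)
$4495 c{\left(-3,-1 \right)} = 4495 \left(-1 - -1 - -3\right) = 4495 \left(-1 + 1 + 3\right) = 4495 \cdot 3 = 13485$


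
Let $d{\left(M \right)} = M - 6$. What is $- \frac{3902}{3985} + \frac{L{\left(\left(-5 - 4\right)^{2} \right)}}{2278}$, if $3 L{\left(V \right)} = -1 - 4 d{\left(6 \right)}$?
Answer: $- \frac{26670253}{27233490} \approx -0.97932$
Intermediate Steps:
$d{\left(M \right)} = -6 + M$ ($d{\left(M \right)} = M - 6 = -6 + M$)
$L{\left(V \right)} = - \frac{1}{3}$ ($L{\left(V \right)} = \frac{-1 - 4 \left(-6 + 6\right)}{3} = \frac{-1 - 0}{3} = \frac{-1 + 0}{3} = \frac{1}{3} \left(-1\right) = - \frac{1}{3}$)
$- \frac{3902}{3985} + \frac{L{\left(\left(-5 - 4\right)^{2} \right)}}{2278} = - \frac{3902}{3985} - \frac{1}{3 \cdot 2278} = \left(-3902\right) \frac{1}{3985} - \frac{1}{6834} = - \frac{3902}{3985} - \frac{1}{6834} = - \frac{26670253}{27233490}$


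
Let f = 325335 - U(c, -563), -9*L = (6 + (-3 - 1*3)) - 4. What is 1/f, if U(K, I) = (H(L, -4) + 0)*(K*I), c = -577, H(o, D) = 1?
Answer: 1/484 ≈ 0.0020661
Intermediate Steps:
L = 4/9 (L = -((6 + (-3 - 1*3)) - 4)/9 = -((6 + (-3 - 3)) - 4)/9 = -((6 - 6) - 4)/9 = -(0 - 4)/9 = -⅑*(-4) = 4/9 ≈ 0.44444)
U(K, I) = I*K (U(K, I) = (1 + 0)*(K*I) = 1*(I*K) = I*K)
f = 484 (f = 325335 - (-563)*(-577) = 325335 - 1*324851 = 325335 - 324851 = 484)
1/f = 1/484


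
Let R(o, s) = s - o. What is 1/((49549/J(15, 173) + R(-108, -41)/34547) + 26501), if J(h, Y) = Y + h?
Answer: 6494836/173831430735 ≈ 3.7363e-5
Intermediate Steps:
1/((49549/J(15, 173) + R(-108, -41)/34547) + 26501) = 1/((49549/(173 + 15) + (-41 - 1*(-108))/34547) + 26501) = 1/((49549/188 + (-41 + 108)*(1/34547)) + 26501) = 1/((49549*(1/188) + 67*(1/34547)) + 26501) = 1/((49549/188 + 67/34547) + 26501) = 1/(1711781899/6494836 + 26501) = 1/(173831430735/6494836) = 6494836/173831430735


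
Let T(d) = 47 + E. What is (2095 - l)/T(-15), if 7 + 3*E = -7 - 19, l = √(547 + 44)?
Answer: 2095/36 - √591/36 ≈ 57.519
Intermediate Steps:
l = √591 ≈ 24.310
E = -11 (E = -7/3 + (-7 - 19)/3 = -7/3 + (⅓)*(-26) = -7/3 - 26/3 = -11)
T(d) = 36 (T(d) = 47 - 11 = 36)
(2095 - l)/T(-15) = (2095 - √591)/36 = (2095 - √591)*(1/36) = 2095/36 - √591/36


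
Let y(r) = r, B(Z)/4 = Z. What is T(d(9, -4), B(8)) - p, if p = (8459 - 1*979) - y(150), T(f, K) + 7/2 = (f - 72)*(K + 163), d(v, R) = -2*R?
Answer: -39627/2 ≈ -19814.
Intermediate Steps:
B(Z) = 4*Z
T(f, K) = -7/2 + (-72 + f)*(163 + K) (T(f, K) = -7/2 + (f - 72)*(K + 163) = -7/2 + (-72 + f)*(163 + K))
p = 7330 (p = (8459 - 1*979) - 1*150 = (8459 - 979) - 150 = 7480 - 150 = 7330)
T(d(9, -4), B(8)) - p = (-23479/2 - 288*8 + 163*(-2*(-4)) + (4*8)*(-2*(-4))) - 1*7330 = (-23479/2 - 72*32 + 163*8 + 32*8) - 7330 = (-23479/2 - 2304 + 1304 + 256) - 7330 = -24967/2 - 7330 = -39627/2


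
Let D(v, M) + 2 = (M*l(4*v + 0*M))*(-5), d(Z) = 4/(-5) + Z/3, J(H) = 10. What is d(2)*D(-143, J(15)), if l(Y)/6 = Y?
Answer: -343196/15 ≈ -22880.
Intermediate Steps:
l(Y) = 6*Y
d(Z) = -⅘ + Z/3 (d(Z) = 4*(-⅕) + Z*(⅓) = -⅘ + Z/3)
D(v, M) = -2 - 120*M*v (D(v, M) = -2 + (M*(6*(4*v + 0*M)))*(-5) = -2 + (M*(6*(4*v + 0)))*(-5) = -2 + (M*(6*(4*v)))*(-5) = -2 + (M*(24*v))*(-5) = -2 + (24*M*v)*(-5) = -2 - 120*M*v)
d(2)*D(-143, J(15)) = (-⅘ + (⅓)*2)*(-2 - 120*10*(-143)) = (-⅘ + ⅔)*(-2 + 171600) = -2/15*171598 = -343196/15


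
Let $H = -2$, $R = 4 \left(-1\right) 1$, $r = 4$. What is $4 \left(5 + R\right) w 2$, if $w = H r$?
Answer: $-64$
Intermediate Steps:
$R = -4$ ($R = \left(-4\right) 1 = -4$)
$w = -8$ ($w = \left(-2\right) 4 = -8$)
$4 \left(5 + R\right) w 2 = 4 \left(5 - 4\right) \left(-8\right) 2 = 4 \cdot 1 \left(-8\right) 2 = 4 \left(-8\right) 2 = \left(-32\right) 2 = -64$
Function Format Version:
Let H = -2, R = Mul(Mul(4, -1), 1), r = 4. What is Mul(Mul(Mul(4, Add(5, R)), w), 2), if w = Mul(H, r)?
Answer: -64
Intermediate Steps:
R = -4 (R = Mul(-4, 1) = -4)
w = -8 (w = Mul(-2, 4) = -8)
Mul(Mul(Mul(4, Add(5, R)), w), 2) = Mul(Mul(Mul(4, Add(5, -4)), -8), 2) = Mul(Mul(Mul(4, 1), -8), 2) = Mul(Mul(4, -8), 2) = Mul(-32, 2) = -64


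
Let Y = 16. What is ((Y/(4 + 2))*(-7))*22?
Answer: -1232/3 ≈ -410.67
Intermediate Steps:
((Y/(4 + 2))*(-7))*22 = ((16/(4 + 2))*(-7))*22 = ((16/6)*(-7))*22 = (((⅙)*16)*(-7))*22 = ((8/3)*(-7))*22 = -56/3*22 = -1232/3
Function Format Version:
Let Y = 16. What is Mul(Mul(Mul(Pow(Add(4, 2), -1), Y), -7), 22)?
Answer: Rational(-1232, 3) ≈ -410.67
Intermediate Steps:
Mul(Mul(Mul(Pow(Add(4, 2), -1), Y), -7), 22) = Mul(Mul(Mul(Pow(Add(4, 2), -1), 16), -7), 22) = Mul(Mul(Mul(Pow(6, -1), 16), -7), 22) = Mul(Mul(Mul(Rational(1, 6), 16), -7), 22) = Mul(Mul(Rational(8, 3), -7), 22) = Mul(Rational(-56, 3), 22) = Rational(-1232, 3)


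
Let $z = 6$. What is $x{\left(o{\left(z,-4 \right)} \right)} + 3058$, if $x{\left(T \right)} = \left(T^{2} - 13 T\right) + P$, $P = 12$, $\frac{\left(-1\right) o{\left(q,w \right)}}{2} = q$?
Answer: $3370$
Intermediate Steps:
$o{\left(q,w \right)} = - 2 q$
$x{\left(T \right)} = 12 + T^{2} - 13 T$ ($x{\left(T \right)} = \left(T^{2} - 13 T\right) + 12 = 12 + T^{2} - 13 T$)
$x{\left(o{\left(z,-4 \right)} \right)} + 3058 = \left(12 + \left(\left(-2\right) 6\right)^{2} - 13 \left(\left(-2\right) 6\right)\right) + 3058 = \left(12 + \left(-12\right)^{2} - -156\right) + 3058 = \left(12 + 144 + 156\right) + 3058 = 312 + 3058 = 3370$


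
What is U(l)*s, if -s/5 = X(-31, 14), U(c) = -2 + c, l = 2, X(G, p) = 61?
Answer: 0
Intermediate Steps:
s = -305 (s = -5*61 = -305)
U(l)*s = (-2 + 2)*(-305) = 0*(-305) = 0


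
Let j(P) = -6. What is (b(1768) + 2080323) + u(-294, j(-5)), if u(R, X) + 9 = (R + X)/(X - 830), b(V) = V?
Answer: 435155213/209 ≈ 2.0821e+6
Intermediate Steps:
u(R, X) = -9 + (R + X)/(-830 + X) (u(R, X) = -9 + (R + X)/(X - 830) = -9 + (R + X)/(-830 + X))
(b(1768) + 2080323) + u(-294, j(-5)) = (1768 + 2080323) + (7470 - 294 - 8*(-6))/(-830 - 6) = 2082091 + (7470 - 294 + 48)/(-836) = 2082091 - 1/836*7224 = 2082091 - 1806/209 = 435155213/209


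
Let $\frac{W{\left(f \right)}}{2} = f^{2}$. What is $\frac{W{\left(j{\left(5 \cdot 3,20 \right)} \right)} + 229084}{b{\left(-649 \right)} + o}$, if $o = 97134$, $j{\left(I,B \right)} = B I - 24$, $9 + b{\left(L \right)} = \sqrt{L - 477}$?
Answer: $\frac{37046971500}{9433266751} - \frac{381436 i \sqrt{1126}}{9433266751} \approx 3.9273 - 0.0013568 i$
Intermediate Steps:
$b{\left(L \right)} = -9 + \sqrt{-477 + L}$ ($b{\left(L \right)} = -9 + \sqrt{L - 477} = -9 + \sqrt{-477 + L}$)
$j{\left(I,B \right)} = -24 + B I$
$W{\left(f \right)} = 2 f^{2}$
$\frac{W{\left(j{\left(5 \cdot 3,20 \right)} \right)} + 229084}{b{\left(-649 \right)} + o} = \frac{2 \left(-24 + 20 \cdot 5 \cdot 3\right)^{2} + 229084}{\left(-9 + \sqrt{-477 - 649}\right) + 97134} = \frac{2 \left(-24 + 20 \cdot 15\right)^{2} + 229084}{\left(-9 + \sqrt{-1126}\right) + 97134} = \frac{2 \left(-24 + 300\right)^{2} + 229084}{\left(-9 + i \sqrt{1126}\right) + 97134} = \frac{2 \cdot 276^{2} + 229084}{97125 + i \sqrt{1126}} = \frac{2 \cdot 76176 + 229084}{97125 + i \sqrt{1126}} = \frac{152352 + 229084}{97125 + i \sqrt{1126}} = \frac{381436}{97125 + i \sqrt{1126}}$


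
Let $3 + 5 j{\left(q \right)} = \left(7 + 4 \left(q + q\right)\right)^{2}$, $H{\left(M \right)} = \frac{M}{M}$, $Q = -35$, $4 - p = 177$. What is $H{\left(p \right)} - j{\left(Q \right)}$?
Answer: $- \frac{74521}{5} \approx -14904.0$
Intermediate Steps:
$p = -173$ ($p = 4 - 177 = -173$)
$H{\left(M \right)} = 1$
$j{\left(q \right)} = - \frac{3}{5} + \frac{\left(7 + 8 q\right)^{2}}{5}$ ($j{\left(q \right)} = - \frac{3}{5} + \frac{\left(7 + 4 \left(q + q\right)\right)^{2}}{5} = - \frac{3}{5} + \frac{\left(7 + 4 \cdot 2 q\right)^{2}}{5} = - \frac{3}{5} + \frac{\left(7 + 8 q\right)^{2}}{5}$)
$H{\left(p \right)} - j{\left(Q \right)} = 1 - \left(- \frac{3}{5} + \frac{\left(7 + 8 \left(-35\right)\right)^{2}}{5}\right) = 1 - \left(- \frac{3}{5} + \frac{\left(7 - 280\right)^{2}}{5}\right) = 1 - \left(- \frac{3}{5} + \frac{\left(-273\right)^{2}}{5}\right) = 1 - \left(- \frac{3}{5} + \frac{1}{5} \cdot 74529\right) = 1 - \left(- \frac{3}{5} + \frac{74529}{5}\right) = 1 - \frac{74526}{5} = - \frac{74521}{5}$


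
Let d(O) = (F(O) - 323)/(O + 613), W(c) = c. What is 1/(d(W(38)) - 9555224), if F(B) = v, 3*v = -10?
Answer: -1953/18661353451 ≈ -1.0465e-7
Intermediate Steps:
v = -10/3 (v = (1/3)*(-10) = -10/3 ≈ -3.3333)
F(B) = -10/3
d(O) = -979/(3*(613 + O)) (d(O) = (-10/3 - 323)/(O + 613) = -979/(3*(613 + O)))
1/(d(W(38)) - 9555224) = 1/(-979/(1839 + 3*38) - 9555224) = 1/(-979/(1839 + 114) - 9555224) = 1/(-979/1953 - 9555224) = 1/(-18661353451/1953) = -1953/18661353451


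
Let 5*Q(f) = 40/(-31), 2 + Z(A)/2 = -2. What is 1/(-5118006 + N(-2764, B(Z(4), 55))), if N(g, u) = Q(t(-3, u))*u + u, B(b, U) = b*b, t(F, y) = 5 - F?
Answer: -31/158656714 ≈ -1.9539e-7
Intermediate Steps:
Z(A) = -8 (Z(A) = -4 + 2*(-2) = -4 - 4 = -8)
B(b, U) = b²
Q(f) = -8/31 (Q(f) = (40/(-31))/5 = (40*(-1/31))/5 = (⅕)*(-40/31) = -8/31)
N(g, u) = 23*u/31 (N(g, u) = -8*u/31 + u = 23*u/31)
1/(-5118006 + N(-2764, B(Z(4), 55))) = 1/(-5118006 + (23/31)*(-8)²) = 1/(-5118006 + (23/31)*64) = 1/(-5118006 + 1472/31) = 1/(-158656714/31) = -31/158656714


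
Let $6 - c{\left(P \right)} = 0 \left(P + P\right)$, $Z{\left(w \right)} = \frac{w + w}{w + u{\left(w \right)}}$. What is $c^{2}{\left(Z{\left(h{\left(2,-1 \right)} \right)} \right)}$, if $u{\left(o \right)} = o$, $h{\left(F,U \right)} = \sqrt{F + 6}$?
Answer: $36$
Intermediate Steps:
$h{\left(F,U \right)} = \sqrt{6 + F}$
$Z{\left(w \right)} = 1$ ($Z{\left(w \right)} = \frac{w + w}{w + w} = \frac{2 w}{2 w} = 2 w \frac{1}{2 w} = 1$)
$c{\left(P \right)} = 6$ ($c{\left(P \right)} = 6 - 0 \left(P + P\right) = 6 - 0 \cdot 2 P = 6 - 0 = 6 + 0 = 6$)
$c^{2}{\left(Z{\left(h{\left(2,-1 \right)} \right)} \right)} = 6^{2} = 36$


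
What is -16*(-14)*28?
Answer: 6272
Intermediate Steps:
-16*(-14)*28 = 224*28 = 6272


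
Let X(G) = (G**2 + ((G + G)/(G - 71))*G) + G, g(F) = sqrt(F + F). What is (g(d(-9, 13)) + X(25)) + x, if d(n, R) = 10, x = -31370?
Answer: -707185/23 + 2*sqrt(5) ≈ -30743.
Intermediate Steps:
g(F) = sqrt(2)*sqrt(F) (g(F) = sqrt(2*F) = sqrt(2)*sqrt(F))
X(G) = G + G**2 + 2*G**2/(-71 + G) (X(G) = (G**2 + ((2*G)/(-71 + G))*G) + G = (G**2 + (2*G/(-71 + G))*G) + G = (G**2 + 2*G**2/(-71 + G)) + G = G + G**2 + 2*G**2/(-71 + G))
(g(d(-9, 13)) + X(25)) + x = (sqrt(2)*sqrt(10) + 25*(-71 + 25**2 - 68*25)/(-71 + 25)) - 31370 = (2*sqrt(5) + 25*(-71 + 625 - 1700)/(-46)) - 31370 = (2*sqrt(5) + 25*(-1/46)*(-1146)) - 31370 = (2*sqrt(5) + 14325/23) - 31370 = (14325/23 + 2*sqrt(5)) - 31370 = -707185/23 + 2*sqrt(5)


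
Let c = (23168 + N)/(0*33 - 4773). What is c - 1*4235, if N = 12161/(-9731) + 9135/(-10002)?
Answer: -656546294884073/154851174042 ≈ -4239.9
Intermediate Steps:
N = -70175669/32443154 (N = 12161*(-1/9731) + 9135*(-1/10002) = -12161/9731 - 3045/3334 = -70175669/32443154 ≈ -2.1630)
c = -751572816203/154851174042 (c = (23168 - 70175669/32443154)/(0*33 - 4773) = 751572816203/(32443154*(0 - 4773)) = (751572816203/32443154)/(-4773) = (751572816203/32443154)*(-1/4773) = -751572816203/154851174042 ≈ -4.8535)
c - 1*4235 = -751572816203/154851174042 - 1*4235 = -751572816203/154851174042 - 4235 = -656546294884073/154851174042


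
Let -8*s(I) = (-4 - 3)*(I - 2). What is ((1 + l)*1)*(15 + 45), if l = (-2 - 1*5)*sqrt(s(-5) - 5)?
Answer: 60 - 105*I*sqrt(178) ≈ 60.0 - 1400.9*I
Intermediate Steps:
s(I) = -7/4 + 7*I/8 (s(I) = -(-4 - 3)*(I - 2)/8 = -(-7)*(-2 + I)/8 = -(14 - 7*I)/8 = -7/4 + 7*I/8)
l = -7*I*sqrt(178)/4 (l = (-2 - 1*5)*sqrt((-7/4 + (7/8)*(-5)) - 5) = (-2 - 5)*sqrt((-7/4 - 35/8) - 5) = -7*sqrt(-49/8 - 5) = -7*I*sqrt(178)/4 ≈ -23.348*I)
((1 + l)*1)*(15 + 45) = ((1 - 7*I*sqrt(178)/4)*1)*(15 + 45) = (1 - 7*I*sqrt(178)/4)*60 = 60 - 105*I*sqrt(178)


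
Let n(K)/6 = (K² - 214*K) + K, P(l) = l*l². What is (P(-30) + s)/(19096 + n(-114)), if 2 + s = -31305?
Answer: -58307/242764 ≈ -0.24018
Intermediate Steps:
s = -31307 (s = -2 - 31305 = -31307)
P(l) = l³
n(K) = -1278*K + 6*K² (n(K) = 6*((K² - 214*K) + K) = 6*(K² - 213*K) = -1278*K + 6*K²)
(P(-30) + s)/(19096 + n(-114)) = ((-30)³ - 31307)/(19096 + 6*(-114)*(-213 - 114)) = (-27000 - 31307)/(19096 + 6*(-114)*(-327)) = -58307/(19096 + 223668) = -58307/242764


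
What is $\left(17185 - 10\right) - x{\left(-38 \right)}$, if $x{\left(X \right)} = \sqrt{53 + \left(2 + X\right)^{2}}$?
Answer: $17175 - \sqrt{1349} \approx 17138.0$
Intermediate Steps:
$\left(17185 - 10\right) - x{\left(-38 \right)} = \left(17185 - 10\right) - \sqrt{53 + \left(2 - 38\right)^{2}} = 17175 - \sqrt{53 + \left(-36\right)^{2}} = 17175 - \sqrt{53 + 1296} = 17175 - \sqrt{1349}$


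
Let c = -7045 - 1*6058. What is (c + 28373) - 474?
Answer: 14796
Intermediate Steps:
c = -13103 (c = -7045 - 6058 = -13103)
(c + 28373) - 474 = (-13103 + 28373) - 474 = 15270 - 474 = 14796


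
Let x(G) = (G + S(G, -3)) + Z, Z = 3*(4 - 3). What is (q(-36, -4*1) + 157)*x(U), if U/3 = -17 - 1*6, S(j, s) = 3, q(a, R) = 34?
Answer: -12033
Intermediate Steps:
Z = 3 (Z = 3*1 = 3)
U = -69 (U = 3*(-17 - 1*6) = 3*(-17 - 6) = 3*(-23) = -69)
x(G) = 6 + G (x(G) = (G + 3) + 3 = (3 + G) + 3 = 6 + G)
(q(-36, -4*1) + 157)*x(U) = (34 + 157)*(6 - 69) = 191*(-63) = -12033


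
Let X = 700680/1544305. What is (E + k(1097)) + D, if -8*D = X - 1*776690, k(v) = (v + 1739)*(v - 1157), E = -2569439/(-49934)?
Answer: -2252398508906963/30845330348 ≈ -73022.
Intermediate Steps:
X = 140136/308861 (X = 700680*(1/1544305) = 140136/308861 ≈ 0.45372)
E = 2569439/49934 (E = -2569439*(-1/49934) = 2569439/49934 ≈ 51.457)
k(v) = (-1157 + v)*(1739 + v) (k(v) = (1739 + v)*(-1157 + v) = (-1157 + v)*(1739 + v))
D = 119944554977/1235444 (D = -(140136/308861 - 1*776690)/8 = -(140136/308861 - 776690)/8 = -⅛*(-239889109954/308861) = 119944554977/1235444 ≈ 97086.)
(E + k(1097)) + D = (2569439/49934 + (-2012023 + 1097² + 582*1097)) + 119944554977/1235444 = (2569439/49934 + (-2012023 + 1203409 + 638454)) + 119944554977/1235444 = (2569439/49934 - 170160) + 119944554977/1235444 = -8494200001/49934 + 119944554977/1235444 = -2252398508906963/30845330348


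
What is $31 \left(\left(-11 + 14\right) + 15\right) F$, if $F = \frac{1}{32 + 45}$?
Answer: $\frac{558}{77} \approx 7.2467$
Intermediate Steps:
$F = \frac{1}{77} \approx 0.012987$
$31 \left(\left(-11 + 14\right) + 15\right) F = 31 \left(\left(-11 + 14\right) + 15\right) \frac{1}{77} = 31 \left(3 + 15\right) \frac{1}{77} = 31 \cdot 18 \cdot \frac{1}{77} = 558 \cdot \frac{1}{77} = \frac{558}{77}$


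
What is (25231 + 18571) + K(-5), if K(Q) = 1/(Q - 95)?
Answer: 4380199/100 ≈ 43802.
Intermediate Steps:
K(Q) = 1/(-95 + Q)
(25231 + 18571) + K(-5) = (25231 + 18571) + 1/(-95 - 5) = 43802 + 1/(-100) = 43802 - 1/100 = 4380199/100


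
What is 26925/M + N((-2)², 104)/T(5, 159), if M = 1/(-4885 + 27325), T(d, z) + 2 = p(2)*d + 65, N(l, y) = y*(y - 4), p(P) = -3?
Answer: 1812591650/3 ≈ 6.0420e+8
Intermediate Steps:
N(l, y) = y*(-4 + y)
T(d, z) = 63 - 3*d (T(d, z) = -2 + (-3*d + 65) = -2 + (65 - 3*d) = 63 - 3*d)
M = 1/22440 ≈ 4.4563e-5
26925/M + N((-2)², 104)/T(5, 159) = 26925/(1/22440) + (104*(-4 + 104))/(63 - 3*5) = 26925*22440 + (104*100)/(63 - 15) = 604197000 + 10400/48 = 604197000 + 10400*(1/48) = 604197000 + 650/3 = 1812591650/3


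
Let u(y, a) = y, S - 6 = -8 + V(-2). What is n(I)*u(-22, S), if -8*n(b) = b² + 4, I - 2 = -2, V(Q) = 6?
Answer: 11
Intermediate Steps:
S = 4 (S = 6 + (-8 + 6) = 6 - 2 = 4)
I = 0 (I = 2 - 2 = 0)
n(b) = -½ - b²/8 (n(b) = -(b² + 4)/8 = -(4 + b²)/8 = -½ - b²/8)
n(I)*u(-22, S) = (-½ - ⅛*0²)*(-22) = (-½ - ⅛*0)*(-22) = (-½ + 0)*(-22) = -½*(-22) = 11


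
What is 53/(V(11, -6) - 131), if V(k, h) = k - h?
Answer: -53/114 ≈ -0.46491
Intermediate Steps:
53/(V(11, -6) - 131) = 53/((11 - 1*(-6)) - 131) = 53/((11 + 6) - 131) = 53/(17 - 131) = 53/(-114) = -1/114*53 = -53/114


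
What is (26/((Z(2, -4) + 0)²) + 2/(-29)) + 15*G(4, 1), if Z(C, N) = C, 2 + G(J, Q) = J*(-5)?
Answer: -18767/58 ≈ -323.57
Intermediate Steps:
G(J, Q) = -2 - 5*J (G(J, Q) = -2 + J*(-5) = -2 - 5*J)
(26/((Z(2, -4) + 0)²) + 2/(-29)) + 15*G(4, 1) = (26/((2 + 0)²) + 2/(-29)) + 15*(-2 - 5*4) = (26/(2²) + 2*(-1/29)) + 15*(-2 - 20) = (26/4 - 2/29) + 15*(-22) = (26*(¼) - 2/29) - 330 = (13/2 - 2/29) - 330 = 373/58 - 330 = -18767/58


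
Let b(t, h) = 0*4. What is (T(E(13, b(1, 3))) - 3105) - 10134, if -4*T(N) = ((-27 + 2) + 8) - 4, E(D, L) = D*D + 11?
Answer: -52935/4 ≈ -13234.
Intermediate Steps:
b(t, h) = 0
E(D, L) = 11 + D² (E(D, L) = D² + 11 = 11 + D²)
T(N) = 21/4 (T(N) = -(((-27 + 2) + 8) - 4)/4 = -((-25 + 8) - 4)/4 = -(-17 - 4)/4 = -¼*(-21) = 21/4)
(T(E(13, b(1, 3))) - 3105) - 10134 = (21/4 - 3105) - 10134 = -12399/4 - 10134 = -52935/4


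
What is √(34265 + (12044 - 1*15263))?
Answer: 19*√86 ≈ 176.20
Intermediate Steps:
√(34265 + (12044 - 1*15263)) = √(34265 + (12044 - 15263)) = √(34265 - 3219) = √31046 = 19*√86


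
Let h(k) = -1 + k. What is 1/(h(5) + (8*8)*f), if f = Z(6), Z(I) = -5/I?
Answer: -3/148 ≈ -0.020270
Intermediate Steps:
f = -⅚ (f = -5/6 = -5*⅙ = -⅚ ≈ -0.83333)
1/(h(5) + (8*8)*f) = 1/((-1 + 5) + (8*8)*(-⅚)) = 1/(4 + 64*(-⅚)) = 1/(4 - 160/3) = 1/(-148/3) = -3/148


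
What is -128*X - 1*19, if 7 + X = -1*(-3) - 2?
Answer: 749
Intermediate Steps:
X = -6 (X = -7 + (-1*(-3) - 2) = -7 + (3 - 2) = -7 + 1 = -6)
-128*X - 1*19 = -128*(-6) - 1*19 = 768 - 19 = 749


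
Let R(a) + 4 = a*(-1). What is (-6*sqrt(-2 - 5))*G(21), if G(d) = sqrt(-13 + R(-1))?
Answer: 24*sqrt(7) ≈ 63.498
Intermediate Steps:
R(a) = -4 - a (R(a) = -4 + a*(-1) = -4 - a)
G(d) = 4*I (G(d) = sqrt(-13 + (-4 - 1*(-1))) = sqrt(-13 + (-4 + 1)) = sqrt(-13 - 3) = sqrt(-16) = 4*I)
(-6*sqrt(-2 - 5))*G(21) = (-6*sqrt(-2 - 5))*(4*I) = (-6*I*sqrt(7))*(4*I) = 24*sqrt(7)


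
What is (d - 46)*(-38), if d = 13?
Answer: 1254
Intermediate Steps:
(d - 46)*(-38) = (13 - 46)*(-38) = -33*(-38) = 1254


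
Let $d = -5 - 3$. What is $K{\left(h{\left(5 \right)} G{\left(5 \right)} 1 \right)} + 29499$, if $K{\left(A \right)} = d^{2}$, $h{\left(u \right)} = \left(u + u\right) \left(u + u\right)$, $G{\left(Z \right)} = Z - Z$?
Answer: $29563$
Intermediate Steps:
$G{\left(Z \right)} = 0$
$h{\left(u \right)} = 4 u^{2}$ ($h{\left(u \right)} = 2 u 2 u = 4 u^{2}$)
$d = -8$
$K{\left(A \right)} = 64$ ($K{\left(A \right)} = \left(-8\right)^{2} = 64$)
$K{\left(h{\left(5 \right)} G{\left(5 \right)} 1 \right)} + 29499 = 64 + 29499 = 29563$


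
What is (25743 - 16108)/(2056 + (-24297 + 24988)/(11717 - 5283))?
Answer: 12398318/2645799 ≈ 4.6860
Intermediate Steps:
(25743 - 16108)/(2056 + (-24297 + 24988)/(11717 - 5283)) = 9635/(2056 + 691/6434) = 9635/(13228995/6434) = 9635*(6434/13228995) = 12398318/2645799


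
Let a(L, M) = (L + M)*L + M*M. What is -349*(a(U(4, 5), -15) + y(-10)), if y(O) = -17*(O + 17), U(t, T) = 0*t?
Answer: -36994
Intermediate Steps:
U(t, T) = 0
a(L, M) = M**2 + L*(L + M) (a(L, M) = L*(L + M) + M**2 = M**2 + L*(L + M))
y(O) = -289 - 17*O (y(O) = -17*(17 + O) = -289 - 17*O)
-349*(a(U(4, 5), -15) + y(-10)) = -349*((0**2 + (-15)**2 + 0*(-15)) + (-289 - 17*(-10))) = -349*((0 + 225 + 0) + (-289 + 170)) = -349*(225 - 119) = -349*106 = -36994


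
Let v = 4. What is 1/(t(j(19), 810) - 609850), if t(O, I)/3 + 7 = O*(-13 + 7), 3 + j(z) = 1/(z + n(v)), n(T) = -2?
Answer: -17/10366907 ≈ -1.6398e-6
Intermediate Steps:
j(z) = -3 + 1/(-2 + z) (j(z) = -3 + 1/(z - 2) = -3 + 1/(-2 + z))
t(O, I) = -21 - 18*O (t(O, I) = -21 + 3*(O*(-13 + 7)) = -21 + 3*(O*(-6)) = -21 + 3*(-6*O) = -21 - 18*O)
1/(t(j(19), 810) - 609850) = 1/((-21 - 18*(7 - 3*19)/(-2 + 19)) - 609850) = 1/((-21 - 18*(7 - 57)/17) - 609850) = 1/((-21 - 18*(-50)/17) - 609850) = 1/((-21 - 18*(-50/17)) - 609850) = 1/((-21 + 900/17) - 609850) = 1/(543/17 - 609850) = 1/(-10366907/17) = -17/10366907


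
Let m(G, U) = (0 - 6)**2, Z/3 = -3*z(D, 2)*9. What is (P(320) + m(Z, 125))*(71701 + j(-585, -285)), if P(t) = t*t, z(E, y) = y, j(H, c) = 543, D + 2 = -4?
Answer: 7400386384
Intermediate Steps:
D = -6 (D = -2 - 4 = -6)
Z = -162 (Z = 3*(-3*2*9) = 3*(-6*9) = 3*(-54) = -162)
P(t) = t**2
m(G, U) = 36 (m(G, U) = (-6)**2 = 36)
(P(320) + m(Z, 125))*(71701 + j(-585, -285)) = (320**2 + 36)*(71701 + 543) = (102400 + 36)*72244 = 102436*72244 = 7400386384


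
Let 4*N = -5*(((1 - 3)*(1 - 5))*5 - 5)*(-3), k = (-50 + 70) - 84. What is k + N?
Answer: 269/4 ≈ 67.250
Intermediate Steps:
k = -64 (k = 20 - 84 = -64)
N = 525/4 (N = (-5*(((1 - 3)*(1 - 5))*5 - 5)*(-3))/4 = (-5*(-2*(-4)*5 - 5)*(-3))/4 = (-5*(8*5 - 5)*(-3))/4 = (-5*(40 - 5)*(-3))/4 = (-5*35*(-3))/4 = (-175*(-3))/4 = (1/4)*525 = 525/4 ≈ 131.25)
k + N = -64 + 525/4 = 269/4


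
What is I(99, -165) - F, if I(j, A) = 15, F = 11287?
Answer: -11272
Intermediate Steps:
I(99, -165) - F = 15 - 1*11287 = 15 - 11287 = -11272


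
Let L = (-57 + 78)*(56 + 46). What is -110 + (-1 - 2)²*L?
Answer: 19168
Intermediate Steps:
L = 2142 (L = 21*102 = 2142)
-110 + (-1 - 2)²*L = -110 + (-1 - 2)²*2142 = -110 + (-3)²*2142 = -110 + 9*2142 = -110 + 19278 = 19168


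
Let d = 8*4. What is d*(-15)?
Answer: -480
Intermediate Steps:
d = 32
d*(-15) = 32*(-15) = -480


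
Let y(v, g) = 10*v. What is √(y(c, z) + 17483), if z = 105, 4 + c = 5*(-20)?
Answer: 9*√203 ≈ 128.23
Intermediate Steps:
c = -104 (c = -4 + 5*(-20) = -4 - 100 = -104)
√(y(c, z) + 17483) = √(10*(-104) + 17483) = √(-1040 + 17483) = √16443 = 9*√203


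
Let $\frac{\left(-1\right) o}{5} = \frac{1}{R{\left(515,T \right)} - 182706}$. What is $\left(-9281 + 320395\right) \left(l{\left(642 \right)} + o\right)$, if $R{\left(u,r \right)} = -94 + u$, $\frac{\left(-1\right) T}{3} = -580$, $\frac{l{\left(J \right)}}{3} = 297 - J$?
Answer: $- \frac{11739262695316}{36457} \approx -3.22 \cdot 10^{8}$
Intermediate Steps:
$l{\left(J \right)} = 891 - 3 J$ ($l{\left(J \right)} = 3 \left(297 - J\right) = 891 - 3 J$)
$T = 1740$ ($T = \left(-3\right) \left(-580\right) = 1740$)
$o = \frac{1}{36457}$ ($o = - \frac{5}{\left(-94 + 515\right) - 182706} = - \frac{5}{421 - 182706} = - \frac{5}{-182285} = \left(-5\right) \left(- \frac{1}{182285}\right) = \frac{1}{36457} \approx 2.743 \cdot 10^{-5}$)
$\left(-9281 + 320395\right) \left(l{\left(642 \right)} + o\right) = \left(-9281 + 320395\right) \left(\left(891 - 1926\right) + \frac{1}{36457}\right) = 311114 \left(\left(891 - 1926\right) + \frac{1}{36457}\right) = 311114 \left(-1035 + \frac{1}{36457}\right) = 311114 \left(- \frac{37732994}{36457}\right) = - \frac{11739262695316}{36457}$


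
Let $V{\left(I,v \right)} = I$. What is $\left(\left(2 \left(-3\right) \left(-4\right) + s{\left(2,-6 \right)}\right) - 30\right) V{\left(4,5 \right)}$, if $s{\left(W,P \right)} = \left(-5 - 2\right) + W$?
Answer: $-44$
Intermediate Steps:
$s{\left(W,P \right)} = -7 + W$
$\left(\left(2 \left(-3\right) \left(-4\right) + s{\left(2,-6 \right)}\right) - 30\right) V{\left(4,5 \right)} = \left(\left(2 \left(-3\right) \left(-4\right) + \left(-7 + 2\right)\right) - 30\right) 4 = \left(\left(\left(-6\right) \left(-4\right) - 5\right) - 30\right) 4 = \left(\left(24 - 5\right) - 30\right) 4 = \left(19 - 30\right) 4 = \left(-11\right) 4 = -44$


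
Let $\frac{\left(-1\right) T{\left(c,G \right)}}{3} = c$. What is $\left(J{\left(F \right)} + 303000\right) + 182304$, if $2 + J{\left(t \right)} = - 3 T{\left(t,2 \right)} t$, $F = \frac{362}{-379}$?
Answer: $\frac{69710443978}{143641} \approx 4.8531 \cdot 10^{5}$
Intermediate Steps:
$F = - \frac{362}{379}$ ($F = 362 \left(- \frac{1}{379}\right) = - \frac{362}{379} \approx -0.95514$)
$T{\left(c,G \right)} = - 3 c$
$J{\left(t \right)} = -2 + 9 t^{2}$ ($J{\left(t \right)} = -2 + - 3 \left(- 3 t\right) t = -2 + 9 t t = -2 + 9 t^{2}$)
$\left(J{\left(F \right)} + 303000\right) + 182304 = \left(\left(-2 + 9 \left(- \frac{362}{379}\right)^{2}\right) + 303000\right) + 182304 = \left(\left(-2 + 9 \cdot \frac{131044}{143641}\right) + 303000\right) + 182304 = \left(\left(-2 + \frac{1179396}{143641}\right) + 303000\right) + 182304 = \left(\frac{892114}{143641} + 303000\right) + 182304 = \frac{43524115114}{143641} + 182304 = \frac{69710443978}{143641}$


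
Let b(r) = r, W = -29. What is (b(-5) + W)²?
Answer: 1156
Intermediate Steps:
(b(-5) + W)² = (-5 - 29)² = (-34)² = 1156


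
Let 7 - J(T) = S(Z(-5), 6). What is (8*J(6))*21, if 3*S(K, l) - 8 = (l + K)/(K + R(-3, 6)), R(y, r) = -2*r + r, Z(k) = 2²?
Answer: 1008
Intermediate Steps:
Z(k) = 4
R(y, r) = -r
S(K, l) = 8/3 + (K + l)/(3*(-6 + K)) (S(K, l) = 8/3 + ((l + K)/(K - 1*6))/3 = 8/3 + ((K + l)/(K - 6))/3 = 8/3 + ((K + l)/(-6 + K))/3 = 8/3 + (K + l)/(3*(-6 + K)))
J(T) = 6 (J(T) = 7 - (-48 + 6 + 9*4)/(3*(-6 + 4)) = 7 - (-48 + 6 + 36)/(3*(-2)) = 7 - (-1)*(-6)/(3*2) = 7 - 1*1 = 7 - 1 = 6)
(8*J(6))*21 = (8*6)*21 = 48*21 = 1008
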